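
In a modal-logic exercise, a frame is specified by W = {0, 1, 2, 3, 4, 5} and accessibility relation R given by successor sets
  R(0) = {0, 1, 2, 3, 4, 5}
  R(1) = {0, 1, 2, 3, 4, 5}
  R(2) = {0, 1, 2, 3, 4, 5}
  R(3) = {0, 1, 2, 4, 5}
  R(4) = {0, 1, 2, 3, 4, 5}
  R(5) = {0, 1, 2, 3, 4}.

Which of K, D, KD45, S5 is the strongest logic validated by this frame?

Serial (axiom D): yes — every world has a successor (e.g. 0 R 0).
Euclidean (axiom 5): no — 0 R 3 and 0 R 3, but not 3 R 3.
Transitive (axiom 4): no — 3 R 0 and 0 R 3, but not 3 R 3.
Reflexive (axiom T): no — 3 is not related to itself.
So F validates K, D; KD45 would additionally require R to be Euclidean and transitive. The strongest is D.

D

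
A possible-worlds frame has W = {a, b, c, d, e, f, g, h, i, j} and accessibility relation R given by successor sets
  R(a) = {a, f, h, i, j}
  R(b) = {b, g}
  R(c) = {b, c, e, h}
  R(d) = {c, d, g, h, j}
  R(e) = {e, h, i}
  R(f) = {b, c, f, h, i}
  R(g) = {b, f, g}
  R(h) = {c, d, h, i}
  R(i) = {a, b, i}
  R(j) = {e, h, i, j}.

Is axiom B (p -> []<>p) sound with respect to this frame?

No

The schema B characterises exactly the symmetric frames.
Symmetric: no — a R f but not f R a.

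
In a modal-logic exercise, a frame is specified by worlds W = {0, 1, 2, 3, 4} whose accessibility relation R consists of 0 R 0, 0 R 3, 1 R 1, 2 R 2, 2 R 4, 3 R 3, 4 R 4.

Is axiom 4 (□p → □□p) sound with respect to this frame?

Axiom 4 corresponds to the accessibility relation being transitive.
Transitive: yes — every two-step R-path is closed by a direct edge.

Yes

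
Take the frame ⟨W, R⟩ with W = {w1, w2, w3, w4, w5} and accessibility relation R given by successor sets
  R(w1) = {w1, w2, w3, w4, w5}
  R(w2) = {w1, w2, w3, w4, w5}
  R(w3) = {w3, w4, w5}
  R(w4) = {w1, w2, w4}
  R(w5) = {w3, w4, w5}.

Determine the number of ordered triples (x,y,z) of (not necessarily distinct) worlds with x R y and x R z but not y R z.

Enumerating: (w1,w3,w1), (w1,w3,w2), (w1,w4,w3), (w1,w4,w5), (w1,w5,w1), (w1,w5,w2), (w2,w3,w1), (w2,w3,w2), (w2,w4,w3), (w2,w4,w5), (w2,w5,w1), (w2,w5,w2), (w3,w4,w3), (w3,w4,w5), (w5,w4,w3), (w5,w4,w5).

16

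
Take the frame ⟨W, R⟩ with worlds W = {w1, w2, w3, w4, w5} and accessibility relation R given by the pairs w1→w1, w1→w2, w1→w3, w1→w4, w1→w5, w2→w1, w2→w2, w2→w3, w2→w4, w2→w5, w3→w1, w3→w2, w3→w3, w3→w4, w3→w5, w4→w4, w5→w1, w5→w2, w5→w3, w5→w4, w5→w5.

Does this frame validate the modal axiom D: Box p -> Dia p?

Yes

The schema D characterises exactly the serial frames.
Serial: yes — every world has a successor (e.g. w1 R w1).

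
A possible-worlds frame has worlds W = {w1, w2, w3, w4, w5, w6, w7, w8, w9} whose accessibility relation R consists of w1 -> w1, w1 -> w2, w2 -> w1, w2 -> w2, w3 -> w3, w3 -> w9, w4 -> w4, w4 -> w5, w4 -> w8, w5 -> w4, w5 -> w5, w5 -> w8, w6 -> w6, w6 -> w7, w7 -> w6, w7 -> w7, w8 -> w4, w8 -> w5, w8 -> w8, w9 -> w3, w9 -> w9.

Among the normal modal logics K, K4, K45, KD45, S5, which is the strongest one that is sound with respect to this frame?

Transitive (axiom 4): yes — every two-step R-path is closed by a direct edge.
Euclidean (axiom 5): yes — any two successors of a common world are R-related.
Serial (axiom D): yes — every world has a successor (e.g. w1 R w1).
Reflexive (axiom T): yes — every world is R-related to itself.
So F validates K, K4, K45, KD45, S5. The strongest is S5.

S5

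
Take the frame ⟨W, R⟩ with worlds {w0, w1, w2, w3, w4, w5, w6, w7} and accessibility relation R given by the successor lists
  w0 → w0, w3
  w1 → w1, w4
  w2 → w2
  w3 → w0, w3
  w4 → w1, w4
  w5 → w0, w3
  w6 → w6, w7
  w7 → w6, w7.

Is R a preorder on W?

Reflexive: no — w5 is not related to itself.
Transitive: yes — every two-step R-path is closed by a direct edge.
So R is not a preorder.

No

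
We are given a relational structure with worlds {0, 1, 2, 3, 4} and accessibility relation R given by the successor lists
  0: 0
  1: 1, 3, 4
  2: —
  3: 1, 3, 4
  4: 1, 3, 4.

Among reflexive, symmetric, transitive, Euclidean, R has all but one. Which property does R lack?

Reflexive: no — 2 is not related to itself.
Symmetric: yes — every pair in R has its reverse in R.
Transitive: yes — every two-step R-path is closed by a direct edge.
Euclidean: yes — any two successors of a common world are R-related.
Only reflexive fails.

reflexive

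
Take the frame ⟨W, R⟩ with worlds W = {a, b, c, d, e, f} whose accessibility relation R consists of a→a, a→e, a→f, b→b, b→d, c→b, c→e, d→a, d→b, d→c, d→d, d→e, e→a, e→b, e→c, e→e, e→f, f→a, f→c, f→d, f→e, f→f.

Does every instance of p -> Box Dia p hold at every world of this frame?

No

Axiom B corresponds to the accessibility relation being symmetric.
Symmetric: no — c R b but not b R c.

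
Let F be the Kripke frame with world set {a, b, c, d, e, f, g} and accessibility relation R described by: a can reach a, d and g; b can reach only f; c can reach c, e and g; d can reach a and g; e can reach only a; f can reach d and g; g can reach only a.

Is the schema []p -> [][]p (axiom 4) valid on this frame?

No

The schema 4 characterises exactly the transitive frames.
Transitive: no — b R f and f R d, but not b R d.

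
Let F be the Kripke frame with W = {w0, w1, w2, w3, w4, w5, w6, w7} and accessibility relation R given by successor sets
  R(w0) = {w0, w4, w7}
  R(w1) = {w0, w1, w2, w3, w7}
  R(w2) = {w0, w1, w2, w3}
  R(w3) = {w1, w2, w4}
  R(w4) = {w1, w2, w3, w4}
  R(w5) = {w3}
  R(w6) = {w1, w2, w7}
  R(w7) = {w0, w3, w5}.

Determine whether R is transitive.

Transitive: no — w0 R w4 and w4 R w1, but not w0 R w1.

No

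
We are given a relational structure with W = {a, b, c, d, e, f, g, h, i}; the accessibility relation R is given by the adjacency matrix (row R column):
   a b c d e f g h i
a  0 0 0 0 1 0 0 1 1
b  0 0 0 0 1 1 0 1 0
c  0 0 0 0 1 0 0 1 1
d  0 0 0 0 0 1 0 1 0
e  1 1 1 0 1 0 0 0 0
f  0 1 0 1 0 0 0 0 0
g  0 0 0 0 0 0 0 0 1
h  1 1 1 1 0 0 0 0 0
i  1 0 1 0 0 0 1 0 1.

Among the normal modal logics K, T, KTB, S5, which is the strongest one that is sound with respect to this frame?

K

Reflexive (axiom T): no — a is not related to itself.
Symmetric (axiom B): yes — every pair in R has its reverse in R.
Euclidean (axiom 5): no — a R e and a R h, but not e R h.
So F validates K; T would additionally require R to be reflexive. The strongest is K.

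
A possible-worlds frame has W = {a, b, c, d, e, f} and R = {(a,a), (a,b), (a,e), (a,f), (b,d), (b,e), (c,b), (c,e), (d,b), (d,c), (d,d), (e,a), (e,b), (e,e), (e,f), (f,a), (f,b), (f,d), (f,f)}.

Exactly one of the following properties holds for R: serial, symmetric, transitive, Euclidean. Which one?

serial

Serial: yes — every world has a successor (e.g. a R a).
Symmetric: no — a R b but not b R a.
Transitive: no — a R b and b R d, but not a R d.
Euclidean: no — a R b and a R f, but not b R f.
Only serial holds.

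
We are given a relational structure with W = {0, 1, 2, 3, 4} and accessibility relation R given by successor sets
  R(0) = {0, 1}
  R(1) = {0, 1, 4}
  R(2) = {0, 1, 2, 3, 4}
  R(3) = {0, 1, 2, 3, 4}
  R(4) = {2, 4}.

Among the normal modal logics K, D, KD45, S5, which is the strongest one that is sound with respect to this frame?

Serial (axiom D): yes — every world has a successor (e.g. 0 R 0).
Euclidean (axiom 5): no — 1 R 0 and 1 R 4, but not 0 R 4.
Transitive (axiom 4): no — 0 R 1 and 1 R 4, but not 0 R 4.
Reflexive (axiom T): yes — every world is R-related to itself.
So F validates K, D; KD45 would additionally require R to be Euclidean and transitive. The strongest is D.

D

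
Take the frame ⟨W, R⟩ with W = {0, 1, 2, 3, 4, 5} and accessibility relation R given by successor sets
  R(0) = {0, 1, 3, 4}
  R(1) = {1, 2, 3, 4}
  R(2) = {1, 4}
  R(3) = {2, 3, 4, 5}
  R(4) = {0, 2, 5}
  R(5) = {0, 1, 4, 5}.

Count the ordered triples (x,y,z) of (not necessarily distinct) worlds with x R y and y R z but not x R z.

Enumerating: (0,1,2), (0,3,2), (0,3,5), (0,4,2), (0,4,5), (1,3,5), (1,4,0), (1,4,5), (2,1,2), (2,1,3), (2,4,0), (2,4,2), … and 16 more.
Total: 28.

28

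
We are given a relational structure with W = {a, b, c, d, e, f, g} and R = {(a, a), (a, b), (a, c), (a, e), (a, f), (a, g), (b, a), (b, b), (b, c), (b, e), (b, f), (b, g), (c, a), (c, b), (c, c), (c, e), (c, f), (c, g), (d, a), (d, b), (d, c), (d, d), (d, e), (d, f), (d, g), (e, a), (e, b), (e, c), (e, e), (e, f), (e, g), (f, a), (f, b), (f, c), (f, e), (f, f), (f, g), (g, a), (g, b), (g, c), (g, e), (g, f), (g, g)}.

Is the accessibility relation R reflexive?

Yes

Reflexive: yes — every world is R-related to itself.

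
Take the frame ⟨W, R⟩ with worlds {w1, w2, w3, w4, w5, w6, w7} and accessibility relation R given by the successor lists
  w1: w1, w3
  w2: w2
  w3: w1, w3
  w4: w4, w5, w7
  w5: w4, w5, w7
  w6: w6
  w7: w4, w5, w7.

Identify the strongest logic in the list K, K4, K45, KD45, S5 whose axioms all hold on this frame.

Transitive (axiom 4): yes — every two-step R-path is closed by a direct edge.
Euclidean (axiom 5): yes — any two successors of a common world are R-related.
Serial (axiom D): yes — every world has a successor (e.g. w1 R w1).
Reflexive (axiom T): yes — every world is R-related to itself.
So F validates K, K4, K45, KD45, S5. The strongest is S5.

S5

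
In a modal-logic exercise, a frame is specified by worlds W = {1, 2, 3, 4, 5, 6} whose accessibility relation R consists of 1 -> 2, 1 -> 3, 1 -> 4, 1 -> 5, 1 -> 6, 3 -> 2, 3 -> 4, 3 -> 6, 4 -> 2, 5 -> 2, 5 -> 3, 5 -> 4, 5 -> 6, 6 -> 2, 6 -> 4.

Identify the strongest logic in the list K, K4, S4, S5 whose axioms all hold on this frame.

Transitive (axiom 4): yes — every two-step R-path is closed by a direct edge.
Reflexive (axiom T): no — 1 is not related to itself.
Euclidean (axiom 5): no — 1 R 2 and 1 R 3, but not 2 R 3.
So F validates K, K4; S4 would additionally require R to be reflexive. The strongest is K4.

K4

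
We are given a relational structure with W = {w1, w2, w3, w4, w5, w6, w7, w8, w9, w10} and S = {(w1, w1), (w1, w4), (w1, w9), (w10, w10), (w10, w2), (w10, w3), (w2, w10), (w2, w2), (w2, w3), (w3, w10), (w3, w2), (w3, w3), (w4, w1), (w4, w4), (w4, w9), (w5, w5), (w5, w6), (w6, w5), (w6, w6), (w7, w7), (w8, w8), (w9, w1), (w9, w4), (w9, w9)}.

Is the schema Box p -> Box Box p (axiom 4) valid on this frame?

Axiom 4 corresponds to the accessibility relation being transitive.
Transitive: yes — every two-step S-path is closed by a direct edge.

Yes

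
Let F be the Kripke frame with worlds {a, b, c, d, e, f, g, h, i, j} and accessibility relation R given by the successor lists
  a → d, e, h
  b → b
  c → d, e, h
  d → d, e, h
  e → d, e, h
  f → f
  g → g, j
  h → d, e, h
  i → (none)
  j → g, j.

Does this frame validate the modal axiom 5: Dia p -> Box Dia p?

Yes

By correspondence theory, 5 is valid on a frame iff R is Euclidean.
Euclidean: yes — any two successors of a common world are R-related.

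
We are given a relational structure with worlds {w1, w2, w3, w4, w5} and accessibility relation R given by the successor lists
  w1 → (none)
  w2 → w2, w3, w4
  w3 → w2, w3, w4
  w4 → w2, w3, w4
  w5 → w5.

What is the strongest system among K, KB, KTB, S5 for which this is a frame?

Symmetric (axiom B): yes — every pair in R has its reverse in R.
Reflexive (axiom T): no — w1 is not related to itself.
Euclidean (axiom 5): yes — any two successors of a common world are R-related.
So F validates K, KB; KTB would additionally require R to be reflexive. The strongest is KB.

KB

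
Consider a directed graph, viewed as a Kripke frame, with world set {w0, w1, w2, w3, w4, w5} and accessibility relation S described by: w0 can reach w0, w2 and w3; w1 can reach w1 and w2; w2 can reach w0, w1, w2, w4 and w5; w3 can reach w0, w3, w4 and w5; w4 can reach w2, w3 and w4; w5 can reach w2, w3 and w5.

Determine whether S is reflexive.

Reflexive: yes — every world is S-related to itself.

Yes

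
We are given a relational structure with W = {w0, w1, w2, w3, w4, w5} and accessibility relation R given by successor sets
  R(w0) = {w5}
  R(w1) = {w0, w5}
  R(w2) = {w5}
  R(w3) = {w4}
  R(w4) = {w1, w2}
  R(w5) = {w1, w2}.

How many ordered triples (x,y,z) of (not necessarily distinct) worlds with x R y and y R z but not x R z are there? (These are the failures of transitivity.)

14

Enumerating: (w0,w5,w1), (w0,w5,w2), (w1,w5,w1), (w1,w5,w2), (w2,w5,w1), (w2,w5,w2), (w3,w4,w1), (w3,w4,w2), (w4,w1,w0), (w4,w1,w5), (w4,w2,w5), (w5,w1,w0), (w5,w1,w5), (w5,w2,w5).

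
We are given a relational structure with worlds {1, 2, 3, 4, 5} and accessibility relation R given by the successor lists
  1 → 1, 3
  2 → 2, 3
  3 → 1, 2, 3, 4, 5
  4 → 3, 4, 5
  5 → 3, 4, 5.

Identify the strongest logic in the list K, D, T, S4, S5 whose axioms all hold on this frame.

Serial (axiom D): yes — every world has a successor (e.g. 1 R 1).
Reflexive (axiom T): yes — every world is R-related to itself.
Transitive (axiom 4): no — 1 R 3 and 3 R 2, but not 1 R 2.
Euclidean (axiom 5): no — 3 R 1 and 3 R 2, but not 1 R 2.
So F validates K, D, T; S4 would additionally require R to be transitive. The strongest is T.

T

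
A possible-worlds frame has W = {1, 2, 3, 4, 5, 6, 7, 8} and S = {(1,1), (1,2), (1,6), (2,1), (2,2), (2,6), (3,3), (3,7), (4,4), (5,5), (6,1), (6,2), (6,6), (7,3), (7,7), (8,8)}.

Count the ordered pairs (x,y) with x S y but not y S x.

0

S is symmetric; there are no such tuples.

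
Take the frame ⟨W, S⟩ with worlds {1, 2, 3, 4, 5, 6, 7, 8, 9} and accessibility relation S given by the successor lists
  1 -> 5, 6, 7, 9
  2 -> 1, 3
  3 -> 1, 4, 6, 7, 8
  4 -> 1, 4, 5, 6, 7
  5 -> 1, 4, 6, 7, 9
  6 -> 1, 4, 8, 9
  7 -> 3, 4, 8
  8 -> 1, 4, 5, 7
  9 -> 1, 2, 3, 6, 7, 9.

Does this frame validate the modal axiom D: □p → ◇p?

Yes

By correspondence theory, D is valid on a frame iff S is serial.
Serial: yes — every world has a successor (e.g. 1 S 5).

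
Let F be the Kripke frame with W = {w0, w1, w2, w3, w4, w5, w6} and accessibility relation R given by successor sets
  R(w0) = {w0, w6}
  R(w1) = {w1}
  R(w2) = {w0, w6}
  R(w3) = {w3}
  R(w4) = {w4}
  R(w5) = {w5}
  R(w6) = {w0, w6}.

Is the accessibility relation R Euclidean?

Euclidean: yes — any two successors of a common world are R-related.

Yes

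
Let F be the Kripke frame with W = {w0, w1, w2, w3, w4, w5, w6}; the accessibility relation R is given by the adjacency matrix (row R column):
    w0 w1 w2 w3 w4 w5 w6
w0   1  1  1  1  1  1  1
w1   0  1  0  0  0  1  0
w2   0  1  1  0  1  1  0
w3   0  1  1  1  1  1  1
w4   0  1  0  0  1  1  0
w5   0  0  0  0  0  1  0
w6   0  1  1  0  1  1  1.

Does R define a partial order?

Reflexive: yes — every world is R-related to itself.
Transitive: yes — every two-step R-path is closed by a direct edge.
Antisymmetric: yes — no distinct pair is related both ways.
So R is a partial order.

Yes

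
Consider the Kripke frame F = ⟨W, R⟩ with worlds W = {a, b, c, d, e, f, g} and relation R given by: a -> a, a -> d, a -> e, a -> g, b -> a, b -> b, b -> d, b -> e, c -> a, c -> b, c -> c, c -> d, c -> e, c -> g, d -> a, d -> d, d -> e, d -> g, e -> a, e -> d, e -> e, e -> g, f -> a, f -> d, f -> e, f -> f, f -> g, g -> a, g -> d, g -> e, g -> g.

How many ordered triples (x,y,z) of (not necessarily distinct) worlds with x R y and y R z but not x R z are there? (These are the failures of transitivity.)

3

Enumerating: (b,a,g), (b,d,g), (b,e,g).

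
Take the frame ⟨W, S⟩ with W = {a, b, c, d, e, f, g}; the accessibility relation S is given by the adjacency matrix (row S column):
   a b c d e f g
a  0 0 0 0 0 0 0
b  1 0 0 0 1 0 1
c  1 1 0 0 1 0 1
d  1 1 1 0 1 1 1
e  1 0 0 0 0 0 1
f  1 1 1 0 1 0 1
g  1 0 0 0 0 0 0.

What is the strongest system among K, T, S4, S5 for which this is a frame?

K

Reflexive (axiom T): no — a is not related to itself.
Transitive (axiom 4): yes — every two-step S-path is closed by a direct edge.
Euclidean (axiom 5): no — b S a and b S e, but not a S e.
So F validates K; T would additionally require S to be reflexive. The strongest is K.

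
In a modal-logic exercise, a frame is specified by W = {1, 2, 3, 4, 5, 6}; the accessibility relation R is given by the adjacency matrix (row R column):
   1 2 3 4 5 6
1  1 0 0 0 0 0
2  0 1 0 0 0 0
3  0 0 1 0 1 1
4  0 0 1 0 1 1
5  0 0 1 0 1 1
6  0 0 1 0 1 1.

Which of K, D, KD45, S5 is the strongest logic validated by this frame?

KD45

Serial (axiom D): yes — every world has a successor (e.g. 1 R 1).
Euclidean (axiom 5): yes — any two successors of a common world are R-related.
Transitive (axiom 4): yes — every two-step R-path is closed by a direct edge.
Reflexive (axiom T): no — 4 is not related to itself.
So F validates K, D, KD45; S5 would additionally require R to be reflexive. The strongest is KD45.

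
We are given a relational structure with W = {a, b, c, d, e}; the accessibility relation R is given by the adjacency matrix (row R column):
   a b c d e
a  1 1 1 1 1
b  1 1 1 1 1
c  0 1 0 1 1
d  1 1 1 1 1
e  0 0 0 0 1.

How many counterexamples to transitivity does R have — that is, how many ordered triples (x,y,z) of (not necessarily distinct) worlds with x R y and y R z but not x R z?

Enumerating: (c,b,a), (c,b,c), (c,d,a), (c,d,c).

4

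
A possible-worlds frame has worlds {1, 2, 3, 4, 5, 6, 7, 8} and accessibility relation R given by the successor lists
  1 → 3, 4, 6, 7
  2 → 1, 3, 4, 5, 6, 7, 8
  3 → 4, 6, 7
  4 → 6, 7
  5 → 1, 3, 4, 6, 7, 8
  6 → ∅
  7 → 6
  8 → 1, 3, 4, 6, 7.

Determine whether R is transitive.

Yes

Transitive: yes — every two-step R-path is closed by a direct edge.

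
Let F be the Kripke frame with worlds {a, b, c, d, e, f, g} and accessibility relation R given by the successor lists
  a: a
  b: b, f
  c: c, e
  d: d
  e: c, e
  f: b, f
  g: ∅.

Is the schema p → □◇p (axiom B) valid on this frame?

The schema B characterises exactly the symmetric frames.
Symmetric: yes — every pair in R has its reverse in R.

Yes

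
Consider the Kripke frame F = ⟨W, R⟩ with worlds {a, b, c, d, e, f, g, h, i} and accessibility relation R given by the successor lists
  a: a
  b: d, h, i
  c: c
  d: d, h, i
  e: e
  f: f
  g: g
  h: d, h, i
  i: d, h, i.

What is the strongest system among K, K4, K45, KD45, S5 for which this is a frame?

KD45

Transitive (axiom 4): yes — every two-step R-path is closed by a direct edge.
Euclidean (axiom 5): yes — any two successors of a common world are R-related.
Serial (axiom D): yes — every world has a successor (e.g. a R a).
Reflexive (axiom T): no — b is not related to itself.
So F validates K, K4, K45, KD45; S5 would additionally require R to be reflexive. The strongest is KD45.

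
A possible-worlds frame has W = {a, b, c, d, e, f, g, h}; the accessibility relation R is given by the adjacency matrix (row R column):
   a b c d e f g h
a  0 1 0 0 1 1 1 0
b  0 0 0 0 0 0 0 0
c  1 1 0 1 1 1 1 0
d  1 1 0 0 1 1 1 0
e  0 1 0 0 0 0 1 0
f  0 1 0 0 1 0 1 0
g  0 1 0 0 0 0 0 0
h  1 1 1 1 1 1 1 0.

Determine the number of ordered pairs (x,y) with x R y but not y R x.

Enumerating: (a,b), (a,e), (a,f), (a,g), (c,a), (c,b), (c,d), (c,e), (c,f), (c,g), (d,a), (d,b), … and 16 more.
Total: 28.

28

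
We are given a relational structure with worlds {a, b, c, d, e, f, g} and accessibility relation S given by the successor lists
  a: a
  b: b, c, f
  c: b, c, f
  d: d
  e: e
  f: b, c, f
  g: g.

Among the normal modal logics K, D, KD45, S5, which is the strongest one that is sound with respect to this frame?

S5

Serial (axiom D): yes — every world has a successor (e.g. a S a).
Euclidean (axiom 5): yes — any two successors of a common world are S-related.
Transitive (axiom 4): yes — every two-step S-path is closed by a direct edge.
Reflexive (axiom T): yes — every world is S-related to itself.
So F validates K, D, KD45, S5. The strongest is S5.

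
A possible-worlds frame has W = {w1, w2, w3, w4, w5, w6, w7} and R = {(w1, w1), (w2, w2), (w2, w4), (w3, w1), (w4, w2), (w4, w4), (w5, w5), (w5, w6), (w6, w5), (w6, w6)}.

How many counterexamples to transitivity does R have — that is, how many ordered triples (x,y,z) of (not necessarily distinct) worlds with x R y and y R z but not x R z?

R is transitive; there are no such tuples.

0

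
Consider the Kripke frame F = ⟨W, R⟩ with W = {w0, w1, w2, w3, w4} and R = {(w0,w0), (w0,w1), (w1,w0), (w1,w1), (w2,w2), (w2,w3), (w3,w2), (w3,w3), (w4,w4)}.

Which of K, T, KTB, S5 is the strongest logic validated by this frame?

Reflexive (axiom T): yes — every world is R-related to itself.
Symmetric (axiom B): yes — every pair in R has its reverse in R.
Euclidean (axiom 5): yes — any two successors of a common world are R-related.
So F validates K, T, KTB, S5. The strongest is S5.

S5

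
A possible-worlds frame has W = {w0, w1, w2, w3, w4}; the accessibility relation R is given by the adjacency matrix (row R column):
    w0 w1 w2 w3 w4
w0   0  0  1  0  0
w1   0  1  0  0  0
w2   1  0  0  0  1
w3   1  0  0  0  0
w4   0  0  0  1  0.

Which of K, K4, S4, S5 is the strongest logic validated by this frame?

K

Transitive (axiom 4): no — w0 R w2 and w2 R w4, but not w0 R w4.
Reflexive (axiom T): no — w0 is not related to itself.
Euclidean (axiom 5): no — w2 R w0 and w2 R w4, but not w0 R w4.
So F validates K; K4 would additionally require R to be transitive. The strongest is K.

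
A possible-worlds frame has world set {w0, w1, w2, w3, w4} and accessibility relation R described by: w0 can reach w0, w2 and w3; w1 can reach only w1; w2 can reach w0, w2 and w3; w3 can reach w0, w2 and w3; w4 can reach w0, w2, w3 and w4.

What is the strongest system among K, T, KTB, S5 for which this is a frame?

T

Reflexive (axiom T): yes — every world is R-related to itself.
Symmetric (axiom B): no — w4 R w0 but not w0 R w4.
Euclidean (axiom 5): no — w4 R w0 and w4 R w4, but not w0 R w4.
So F validates K, T; KTB would additionally require R to be symmetric. The strongest is T.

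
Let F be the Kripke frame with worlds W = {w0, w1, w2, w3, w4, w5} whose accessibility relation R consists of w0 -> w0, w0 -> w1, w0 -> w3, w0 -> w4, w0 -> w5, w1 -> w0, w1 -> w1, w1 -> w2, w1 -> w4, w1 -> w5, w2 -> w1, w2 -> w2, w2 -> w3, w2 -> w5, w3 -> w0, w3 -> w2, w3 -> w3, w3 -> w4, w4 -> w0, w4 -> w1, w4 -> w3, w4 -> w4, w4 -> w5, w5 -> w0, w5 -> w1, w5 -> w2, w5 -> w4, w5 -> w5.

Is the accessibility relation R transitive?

Transitive: no — w0 R w1 and w1 R w2, but not w0 R w2.

No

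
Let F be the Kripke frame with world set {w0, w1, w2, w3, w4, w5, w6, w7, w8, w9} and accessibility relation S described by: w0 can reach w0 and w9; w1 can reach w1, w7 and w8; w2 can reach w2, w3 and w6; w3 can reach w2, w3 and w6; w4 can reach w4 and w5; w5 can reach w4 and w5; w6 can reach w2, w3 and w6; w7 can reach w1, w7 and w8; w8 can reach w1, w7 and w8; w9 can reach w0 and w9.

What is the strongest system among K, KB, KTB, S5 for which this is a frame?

Symmetric (axiom B): yes — every pair in S has its reverse in S.
Reflexive (axiom T): yes — every world is S-related to itself.
Euclidean (axiom 5): yes — any two successors of a common world are S-related.
So F validates K, KB, KTB, S5. The strongest is S5.

S5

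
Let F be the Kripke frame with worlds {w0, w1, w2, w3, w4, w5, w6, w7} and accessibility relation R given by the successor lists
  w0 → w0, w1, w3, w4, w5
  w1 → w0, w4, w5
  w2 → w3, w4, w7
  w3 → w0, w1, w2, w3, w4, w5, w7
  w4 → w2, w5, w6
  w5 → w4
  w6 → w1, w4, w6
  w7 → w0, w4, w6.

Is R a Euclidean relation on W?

Euclidean: no — w0 R w1 and w0 R w3, but not w1 R w3.

No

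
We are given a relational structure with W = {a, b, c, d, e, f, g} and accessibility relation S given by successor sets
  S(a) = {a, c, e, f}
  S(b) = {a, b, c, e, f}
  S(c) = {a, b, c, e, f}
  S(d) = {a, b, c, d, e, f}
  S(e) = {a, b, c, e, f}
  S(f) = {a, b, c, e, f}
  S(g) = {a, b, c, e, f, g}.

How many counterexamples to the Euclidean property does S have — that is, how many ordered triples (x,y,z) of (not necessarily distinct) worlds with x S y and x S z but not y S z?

16

Enumerating: (b,a,b), (c,a,b), (d,a,b), (d,a,d), (d,b,d), (d,c,d), (d,e,d), (d,f,d), (e,a,b), (f,a,b), (g,a,b), (g,a,g), (g,b,g), (g,c,g), (g,e,g), (g,f,g).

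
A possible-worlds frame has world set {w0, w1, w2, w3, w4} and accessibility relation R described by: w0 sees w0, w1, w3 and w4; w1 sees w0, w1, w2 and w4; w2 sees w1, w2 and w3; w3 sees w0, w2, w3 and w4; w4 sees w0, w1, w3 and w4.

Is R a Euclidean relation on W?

Euclidean: no — w0 R w1 and w0 R w3, but not w1 R w3.

No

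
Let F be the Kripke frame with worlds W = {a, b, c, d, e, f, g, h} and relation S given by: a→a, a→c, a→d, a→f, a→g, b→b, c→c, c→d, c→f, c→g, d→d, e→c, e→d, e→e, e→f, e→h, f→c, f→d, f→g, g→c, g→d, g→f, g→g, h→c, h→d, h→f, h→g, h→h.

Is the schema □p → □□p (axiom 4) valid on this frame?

No

By correspondence theory, 4 is valid on a frame iff S is transitive.
Transitive: no — e S c and c S g, but not e S g.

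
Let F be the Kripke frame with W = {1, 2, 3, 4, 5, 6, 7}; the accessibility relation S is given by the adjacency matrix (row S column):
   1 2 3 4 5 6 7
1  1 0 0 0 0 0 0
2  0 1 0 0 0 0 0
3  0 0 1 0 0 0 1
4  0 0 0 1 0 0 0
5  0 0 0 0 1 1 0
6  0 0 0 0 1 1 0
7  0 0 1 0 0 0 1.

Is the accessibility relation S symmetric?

Yes

Symmetric: yes — every pair in S has its reverse in S.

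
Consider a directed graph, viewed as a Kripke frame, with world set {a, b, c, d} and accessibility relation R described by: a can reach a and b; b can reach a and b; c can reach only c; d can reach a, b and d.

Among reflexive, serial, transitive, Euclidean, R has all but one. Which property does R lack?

Euclidean

Reflexive: yes — every world is R-related to itself.
Serial: yes — every world has a successor (e.g. a R a).
Transitive: yes — every two-step R-path is closed by a direct edge.
Euclidean: no — d R a and d R d, but not a R d.
Only Euclidean fails.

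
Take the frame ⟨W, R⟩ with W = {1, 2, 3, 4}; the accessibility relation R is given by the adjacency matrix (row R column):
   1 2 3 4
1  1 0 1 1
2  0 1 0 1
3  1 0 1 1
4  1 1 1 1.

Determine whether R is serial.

Yes

Serial: yes — every world has a successor (e.g. 1 R 1).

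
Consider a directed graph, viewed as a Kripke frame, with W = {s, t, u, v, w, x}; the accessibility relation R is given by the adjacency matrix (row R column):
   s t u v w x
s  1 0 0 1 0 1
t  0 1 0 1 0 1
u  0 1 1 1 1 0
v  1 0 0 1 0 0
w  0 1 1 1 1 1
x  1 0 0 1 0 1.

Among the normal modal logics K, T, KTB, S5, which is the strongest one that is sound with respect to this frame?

Reflexive (axiom T): yes — every world is R-related to itself.
Symmetric (axiom B): no — t R v but not v R t.
Euclidean (axiom 5): no — s R v and s R x, but not v R x.
So F validates K, T; KTB would additionally require R to be symmetric. The strongest is T.

T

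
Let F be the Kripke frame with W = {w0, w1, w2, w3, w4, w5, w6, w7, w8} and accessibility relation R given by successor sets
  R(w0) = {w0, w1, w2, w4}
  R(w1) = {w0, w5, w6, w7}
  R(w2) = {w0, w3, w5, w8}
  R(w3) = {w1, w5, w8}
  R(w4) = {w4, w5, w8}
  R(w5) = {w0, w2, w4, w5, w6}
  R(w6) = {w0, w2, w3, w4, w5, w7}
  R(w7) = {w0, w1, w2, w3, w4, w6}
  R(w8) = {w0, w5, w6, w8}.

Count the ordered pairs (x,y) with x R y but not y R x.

21

Enumerating: (w0,w4), (w1,w5), (w1,w6), (w2,w3), (w2,w8), (w3,w1), (w3,w5), (w3,w8), (w4,w8), (w5,w0), (w6,w0), (w6,w2), … and 9 more.
Total: 21.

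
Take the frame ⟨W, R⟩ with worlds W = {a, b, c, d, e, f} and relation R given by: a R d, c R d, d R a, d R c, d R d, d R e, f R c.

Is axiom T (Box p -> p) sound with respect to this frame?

The schema T characterises exactly the reflexive frames.
Reflexive: no — a is not related to itself.

No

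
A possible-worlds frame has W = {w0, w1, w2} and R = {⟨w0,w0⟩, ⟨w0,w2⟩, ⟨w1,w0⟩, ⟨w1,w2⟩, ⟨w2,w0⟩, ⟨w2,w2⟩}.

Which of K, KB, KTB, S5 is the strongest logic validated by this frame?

Symmetric (axiom B): no — w1 R w0 but not w0 R w1.
Reflexive (axiom T): no — w1 is not related to itself.
Euclidean (axiom 5): yes — any two successors of a common world are R-related.
So F validates K; KB would additionally require R to be symmetric. The strongest is K.

K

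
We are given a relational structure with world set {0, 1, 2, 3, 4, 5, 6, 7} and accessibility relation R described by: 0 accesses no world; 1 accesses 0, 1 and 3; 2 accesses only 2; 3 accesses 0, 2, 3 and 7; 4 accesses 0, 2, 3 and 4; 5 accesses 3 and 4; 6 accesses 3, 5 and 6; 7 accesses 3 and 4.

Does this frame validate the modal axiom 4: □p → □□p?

The schema 4 characterises exactly the transitive frames.
Transitive: no — 1 R 3 and 3 R 2, but not 1 R 2.

No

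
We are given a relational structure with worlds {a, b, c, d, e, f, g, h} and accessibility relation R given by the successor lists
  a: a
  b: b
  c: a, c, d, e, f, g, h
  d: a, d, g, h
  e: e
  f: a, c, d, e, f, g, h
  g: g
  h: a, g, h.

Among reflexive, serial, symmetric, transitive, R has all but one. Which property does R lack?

symmetric

Reflexive: yes — every world is R-related to itself.
Serial: yes — every world has a successor (e.g. a R a).
Symmetric: no — c R a but not a R c.
Transitive: yes — every two-step R-path is closed by a direct edge.
Only symmetric fails.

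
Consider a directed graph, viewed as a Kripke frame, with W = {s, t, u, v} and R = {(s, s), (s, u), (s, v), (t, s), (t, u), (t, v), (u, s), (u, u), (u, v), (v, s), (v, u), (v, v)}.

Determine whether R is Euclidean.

Yes

Euclidean: yes — any two successors of a common world are R-related.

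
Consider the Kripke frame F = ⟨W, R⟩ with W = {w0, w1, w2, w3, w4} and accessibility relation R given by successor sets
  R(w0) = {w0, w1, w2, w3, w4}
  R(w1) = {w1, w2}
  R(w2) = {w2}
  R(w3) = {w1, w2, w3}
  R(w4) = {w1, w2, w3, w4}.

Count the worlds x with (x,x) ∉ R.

0

R is reflexive; there are no such worlds.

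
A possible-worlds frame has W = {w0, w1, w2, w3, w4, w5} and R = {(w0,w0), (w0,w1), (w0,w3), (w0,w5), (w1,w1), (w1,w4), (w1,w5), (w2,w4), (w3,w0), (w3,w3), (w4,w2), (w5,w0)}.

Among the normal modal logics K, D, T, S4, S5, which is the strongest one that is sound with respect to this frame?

D

Serial (axiom D): yes — every world has a successor (e.g. w0 R w0).
Reflexive (axiom T): no — w2 is not related to itself.
Transitive (axiom 4): no — w0 R w1 and w1 R w4, but not w0 R w4.
Euclidean (axiom 5): no — w0 R w1 and w0 R w3, but not w1 R w3.
So F validates K, D; T would additionally require R to be reflexive. The strongest is D.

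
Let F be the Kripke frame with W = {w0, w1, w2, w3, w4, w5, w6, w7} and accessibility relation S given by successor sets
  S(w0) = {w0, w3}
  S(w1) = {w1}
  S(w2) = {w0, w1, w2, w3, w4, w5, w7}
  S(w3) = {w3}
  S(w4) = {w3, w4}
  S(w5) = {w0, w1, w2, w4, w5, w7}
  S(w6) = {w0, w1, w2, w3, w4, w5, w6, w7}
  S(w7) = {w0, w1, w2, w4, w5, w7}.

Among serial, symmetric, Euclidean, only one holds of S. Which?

Serial: yes — every world has a successor (e.g. w0 S w0).
Symmetric: no — w0 S w3 but not w3 S w0.
Euclidean: no — w2 S w0 and w2 S w1, but not w0 S w1.
Only serial holds.

serial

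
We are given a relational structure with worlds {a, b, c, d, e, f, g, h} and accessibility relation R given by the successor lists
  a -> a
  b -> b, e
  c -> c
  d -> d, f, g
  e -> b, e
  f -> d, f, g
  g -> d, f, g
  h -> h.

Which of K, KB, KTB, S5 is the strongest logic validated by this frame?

S5

Symmetric (axiom B): yes — every pair in R has its reverse in R.
Reflexive (axiom T): yes — every world is R-related to itself.
Euclidean (axiom 5): yes — any two successors of a common world are R-related.
So F validates K, KB, KTB, S5. The strongest is S5.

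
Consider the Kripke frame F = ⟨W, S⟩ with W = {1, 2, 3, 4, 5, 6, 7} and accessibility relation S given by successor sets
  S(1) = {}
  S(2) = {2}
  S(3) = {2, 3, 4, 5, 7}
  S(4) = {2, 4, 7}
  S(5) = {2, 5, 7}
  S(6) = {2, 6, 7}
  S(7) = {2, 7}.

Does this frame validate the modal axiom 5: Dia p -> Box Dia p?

No

Axiom 5 corresponds to the accessibility relation being Euclidean.
Euclidean: no — 3 S 2 and 3 S 4, but not 2 S 4.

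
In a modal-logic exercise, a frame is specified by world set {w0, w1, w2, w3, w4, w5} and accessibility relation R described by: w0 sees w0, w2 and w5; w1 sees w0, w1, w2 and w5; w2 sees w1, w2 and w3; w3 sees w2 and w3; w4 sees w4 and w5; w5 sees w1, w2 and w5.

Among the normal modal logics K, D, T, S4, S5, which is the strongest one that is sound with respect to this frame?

Serial (axiom D): yes — every world has a successor (e.g. w0 R w0).
Reflexive (axiom T): yes — every world is R-related to itself.
Transitive (axiom 4): no — w0 R w2 and w2 R w1, but not w0 R w1.
Euclidean (axiom 5): no — w0 R w2 and w0 R w5, but not w2 R w5.
So F validates K, D, T; S4 would additionally require R to be transitive. The strongest is T.

T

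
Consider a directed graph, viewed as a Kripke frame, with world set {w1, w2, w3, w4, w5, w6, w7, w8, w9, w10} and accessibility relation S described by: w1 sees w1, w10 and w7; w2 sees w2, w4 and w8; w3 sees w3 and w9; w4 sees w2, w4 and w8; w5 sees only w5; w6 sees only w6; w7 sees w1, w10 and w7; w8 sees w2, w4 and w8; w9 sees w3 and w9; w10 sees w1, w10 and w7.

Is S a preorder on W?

Yes

Reflexive: yes — every world is S-related to itself.
Transitive: yes — every two-step S-path is closed by a direct edge.
So S is a preorder.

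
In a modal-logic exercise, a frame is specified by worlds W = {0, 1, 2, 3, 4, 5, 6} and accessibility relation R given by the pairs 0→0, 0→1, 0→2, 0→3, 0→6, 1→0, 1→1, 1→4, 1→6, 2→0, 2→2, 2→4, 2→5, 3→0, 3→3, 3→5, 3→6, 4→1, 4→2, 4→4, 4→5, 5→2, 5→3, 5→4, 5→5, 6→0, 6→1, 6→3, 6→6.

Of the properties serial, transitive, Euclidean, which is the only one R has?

Serial: yes — every world has a successor (e.g. 0 R 0).
Transitive: no — 0 R 1 and 1 R 4, but not 0 R 4.
Euclidean: no — 0 R 1 and 0 R 2, but not 1 R 2.
Only serial holds.

serial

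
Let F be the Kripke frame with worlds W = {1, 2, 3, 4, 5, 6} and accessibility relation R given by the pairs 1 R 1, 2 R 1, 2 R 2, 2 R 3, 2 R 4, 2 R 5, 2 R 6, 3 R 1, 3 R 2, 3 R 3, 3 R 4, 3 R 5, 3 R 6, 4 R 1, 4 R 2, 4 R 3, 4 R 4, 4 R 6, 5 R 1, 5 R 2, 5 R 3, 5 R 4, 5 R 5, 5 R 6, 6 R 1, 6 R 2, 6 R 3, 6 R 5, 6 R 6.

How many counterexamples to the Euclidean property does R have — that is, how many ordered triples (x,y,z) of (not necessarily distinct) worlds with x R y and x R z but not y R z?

Enumerating: (2,1,2), (2,1,3), (2,1,4), (2,1,5), (2,1,6), (2,4,5), (2,6,4), (3,1,2), (3,1,3), (3,1,4), (3,1,5), (3,1,6), … and 18 more.
Total: 30.

30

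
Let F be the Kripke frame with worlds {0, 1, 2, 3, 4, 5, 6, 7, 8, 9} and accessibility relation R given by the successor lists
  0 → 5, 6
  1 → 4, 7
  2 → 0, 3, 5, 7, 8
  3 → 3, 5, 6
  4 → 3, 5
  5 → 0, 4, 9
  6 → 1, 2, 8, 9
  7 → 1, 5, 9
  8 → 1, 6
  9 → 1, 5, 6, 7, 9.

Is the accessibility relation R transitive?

No

Transitive: no — 0 R 5 and 5 R 4, but not 0 R 4.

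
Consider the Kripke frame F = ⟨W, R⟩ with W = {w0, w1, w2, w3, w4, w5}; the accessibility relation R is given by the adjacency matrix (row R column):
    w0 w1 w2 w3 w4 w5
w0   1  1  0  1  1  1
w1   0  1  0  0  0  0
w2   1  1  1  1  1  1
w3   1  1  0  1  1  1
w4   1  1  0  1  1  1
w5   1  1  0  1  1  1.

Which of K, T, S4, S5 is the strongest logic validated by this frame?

S4

Reflexive (axiom T): yes — every world is R-related to itself.
Transitive (axiom 4): yes — every two-step R-path is closed by a direct edge.
Euclidean (axiom 5): no — w0 R w1 and w0 R w3, but not w1 R w3.
So F validates K, T, S4; S5 would additionally require R to be Euclidean. The strongest is S4.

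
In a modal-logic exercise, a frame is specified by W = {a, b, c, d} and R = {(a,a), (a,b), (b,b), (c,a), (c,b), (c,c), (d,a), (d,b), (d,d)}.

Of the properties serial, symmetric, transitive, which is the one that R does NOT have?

symmetric

Serial: yes — every world has a successor (e.g. a R a).
Symmetric: no — a R b but not b R a.
Transitive: yes — every two-step R-path is closed by a direct edge.
Only symmetric fails.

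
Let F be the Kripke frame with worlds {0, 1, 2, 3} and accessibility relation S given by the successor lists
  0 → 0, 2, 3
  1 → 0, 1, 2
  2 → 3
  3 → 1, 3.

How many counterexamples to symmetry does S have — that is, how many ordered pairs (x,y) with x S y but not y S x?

6

Enumerating: (0,2), (0,3), (1,0), (1,2), (2,3), (3,1).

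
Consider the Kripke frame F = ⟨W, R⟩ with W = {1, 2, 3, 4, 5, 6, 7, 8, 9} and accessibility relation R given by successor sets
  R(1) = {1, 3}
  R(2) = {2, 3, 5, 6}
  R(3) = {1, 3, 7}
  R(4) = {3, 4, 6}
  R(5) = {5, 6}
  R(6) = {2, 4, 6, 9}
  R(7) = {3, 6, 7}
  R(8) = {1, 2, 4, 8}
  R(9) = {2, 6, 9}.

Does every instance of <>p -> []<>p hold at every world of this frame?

The schema 5 characterises exactly the Euclidean frames.
Euclidean: no — 2 R 3 and 2 R 5, but not 3 R 5.

No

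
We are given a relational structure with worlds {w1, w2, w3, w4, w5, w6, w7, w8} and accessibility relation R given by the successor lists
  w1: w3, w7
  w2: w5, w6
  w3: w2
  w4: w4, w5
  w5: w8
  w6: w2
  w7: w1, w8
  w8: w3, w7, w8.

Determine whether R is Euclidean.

No

Euclidean: no — w1 R w3 and w1 R w7, but not w3 R w7.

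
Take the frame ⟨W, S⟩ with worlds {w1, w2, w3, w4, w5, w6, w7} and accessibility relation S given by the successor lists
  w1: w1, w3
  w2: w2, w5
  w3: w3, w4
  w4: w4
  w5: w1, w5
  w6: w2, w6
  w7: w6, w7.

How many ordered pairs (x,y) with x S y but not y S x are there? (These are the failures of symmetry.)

6

Enumerating: (w1,w3), (w2,w5), (w3,w4), (w5,w1), (w6,w2), (w7,w6).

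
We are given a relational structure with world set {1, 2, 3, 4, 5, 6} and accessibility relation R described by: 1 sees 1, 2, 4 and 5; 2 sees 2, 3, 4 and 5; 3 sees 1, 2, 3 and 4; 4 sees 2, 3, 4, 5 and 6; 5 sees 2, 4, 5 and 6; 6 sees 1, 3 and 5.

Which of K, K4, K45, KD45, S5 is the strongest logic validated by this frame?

Transitive (axiom 4): no — 1 R 2 and 2 R 3, but not 1 R 3.
Euclidean (axiom 5): no — 2 R 3 and 2 R 5, but not 3 R 5.
Serial (axiom D): yes — every world has a successor (e.g. 1 R 1).
Reflexive (axiom T): no — 6 is not related to itself.
So F validates K; K4 would additionally require R to be transitive. The strongest is K.

K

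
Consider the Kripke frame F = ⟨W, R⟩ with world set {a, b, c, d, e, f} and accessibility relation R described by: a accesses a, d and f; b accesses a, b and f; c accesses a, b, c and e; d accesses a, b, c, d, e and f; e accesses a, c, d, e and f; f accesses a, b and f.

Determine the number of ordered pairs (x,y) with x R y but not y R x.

8

Enumerating: (b,a), (c,a), (c,b), (d,b), (d,c), (d,f), (e,a), (e,f).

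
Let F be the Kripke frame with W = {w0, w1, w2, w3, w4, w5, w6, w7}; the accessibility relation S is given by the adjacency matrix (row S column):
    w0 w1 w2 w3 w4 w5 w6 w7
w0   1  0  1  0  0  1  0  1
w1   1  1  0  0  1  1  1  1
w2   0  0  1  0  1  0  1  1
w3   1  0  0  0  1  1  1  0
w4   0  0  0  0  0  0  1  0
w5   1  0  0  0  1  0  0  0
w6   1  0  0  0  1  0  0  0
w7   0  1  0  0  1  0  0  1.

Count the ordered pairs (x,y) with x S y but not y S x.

Enumerating: (w0,w2), (w0,w7), (w1,w0), (w1,w4), (w1,w5), (w1,w6), (w2,w4), (w2,w6), (w2,w7), (w3,w0), (w3,w4), (w3,w5), (w3,w6), (w5,w4), (w6,w0), (w7,w4).

16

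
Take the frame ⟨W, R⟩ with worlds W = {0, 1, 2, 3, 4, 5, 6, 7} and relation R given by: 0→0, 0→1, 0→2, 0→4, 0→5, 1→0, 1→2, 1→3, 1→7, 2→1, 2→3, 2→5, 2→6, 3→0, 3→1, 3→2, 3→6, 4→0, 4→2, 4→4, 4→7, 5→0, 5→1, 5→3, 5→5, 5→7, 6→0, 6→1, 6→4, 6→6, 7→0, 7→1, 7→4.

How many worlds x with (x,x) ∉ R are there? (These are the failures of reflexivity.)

4

Enumerating: 1, 2, 3, 7.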